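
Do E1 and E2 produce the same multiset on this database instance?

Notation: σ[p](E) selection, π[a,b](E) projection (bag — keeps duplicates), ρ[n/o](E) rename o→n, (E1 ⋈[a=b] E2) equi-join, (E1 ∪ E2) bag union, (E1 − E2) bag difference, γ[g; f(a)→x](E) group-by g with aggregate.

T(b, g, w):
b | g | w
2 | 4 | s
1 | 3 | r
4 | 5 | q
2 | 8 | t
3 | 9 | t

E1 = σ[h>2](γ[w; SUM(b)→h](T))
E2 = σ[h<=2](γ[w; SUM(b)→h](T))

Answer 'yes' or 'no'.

E1 per-node cardinality:
  T → 5
  γ[w; SUM(b)→h](T) → 4
  σ[h>2](γ[w; SUM(b)→h](T)) → 2
E2 per-node cardinality:
  T → 5
  γ[w; SUM(b)→h](T) → 4
  σ[h<=2](γ[w; SUM(b)→h](T)) → 2

E1 result:
w | h
q | 4
t | 5
E2 result:
w | h
r | 1
s | 2
Witness: ('r', 1) appears 0× in E1 but 1× in E2.

no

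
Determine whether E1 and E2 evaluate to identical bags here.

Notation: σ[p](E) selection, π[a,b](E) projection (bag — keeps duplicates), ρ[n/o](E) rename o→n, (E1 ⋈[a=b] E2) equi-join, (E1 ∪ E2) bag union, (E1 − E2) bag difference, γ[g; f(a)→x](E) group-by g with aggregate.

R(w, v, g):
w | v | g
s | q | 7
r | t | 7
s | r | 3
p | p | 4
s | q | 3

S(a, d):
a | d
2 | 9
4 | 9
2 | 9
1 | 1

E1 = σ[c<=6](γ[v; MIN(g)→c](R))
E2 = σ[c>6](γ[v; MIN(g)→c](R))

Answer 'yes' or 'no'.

E1 row counts bottom-up:
  R → 5
  γ[v; MIN(g)→c](R) → 4
  σ[c<=6](γ[v; MIN(g)→c](R)) → 3
E2 row counts bottom-up:
  R → 5
  γ[v; MIN(g)→c](R) → 4
  σ[c>6](γ[v; MIN(g)→c](R)) → 1

E1 result:
v | c
p | 4
q | 3
r | 3
E2 result:
v | c
t | 7
Witness: ('q', 3) appears 1× in E1 but 0× in E2.

no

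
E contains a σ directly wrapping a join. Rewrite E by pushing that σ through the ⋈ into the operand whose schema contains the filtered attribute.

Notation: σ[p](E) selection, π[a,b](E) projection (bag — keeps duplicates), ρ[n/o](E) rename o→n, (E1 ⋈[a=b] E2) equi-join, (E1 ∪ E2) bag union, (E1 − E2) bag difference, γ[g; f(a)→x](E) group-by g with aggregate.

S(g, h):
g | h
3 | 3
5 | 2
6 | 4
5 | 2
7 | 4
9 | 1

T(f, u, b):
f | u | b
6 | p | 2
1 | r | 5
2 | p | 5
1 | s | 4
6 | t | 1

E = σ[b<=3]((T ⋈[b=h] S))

σ filters on b, owned by the left side.
E' = (σ[b<=3](T) ⋈[b=h] S)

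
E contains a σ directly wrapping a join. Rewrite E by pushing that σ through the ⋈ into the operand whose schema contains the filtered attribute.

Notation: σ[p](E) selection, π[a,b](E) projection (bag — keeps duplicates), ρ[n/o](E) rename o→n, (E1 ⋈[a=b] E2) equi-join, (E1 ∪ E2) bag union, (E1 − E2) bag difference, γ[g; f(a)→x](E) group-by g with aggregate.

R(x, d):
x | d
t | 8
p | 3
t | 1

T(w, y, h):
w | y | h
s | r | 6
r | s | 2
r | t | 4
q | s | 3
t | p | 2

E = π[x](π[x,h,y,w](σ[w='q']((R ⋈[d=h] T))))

σ filters on w, owned by the right side.
E' = π[x](π[x,h,y,w]((R ⋈[d=h] σ[w='q'](T))))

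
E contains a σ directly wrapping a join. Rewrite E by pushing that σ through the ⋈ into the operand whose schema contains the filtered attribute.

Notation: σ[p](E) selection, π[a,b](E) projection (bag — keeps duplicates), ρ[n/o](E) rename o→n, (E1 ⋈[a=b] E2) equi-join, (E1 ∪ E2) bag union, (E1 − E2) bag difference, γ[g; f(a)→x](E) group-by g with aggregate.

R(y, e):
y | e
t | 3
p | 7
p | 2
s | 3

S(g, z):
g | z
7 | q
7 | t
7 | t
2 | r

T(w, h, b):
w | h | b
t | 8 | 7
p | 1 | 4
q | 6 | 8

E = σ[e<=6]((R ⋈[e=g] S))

σ filters on e, owned by the left side.
E' = (σ[e<=6](R) ⋈[e=g] S)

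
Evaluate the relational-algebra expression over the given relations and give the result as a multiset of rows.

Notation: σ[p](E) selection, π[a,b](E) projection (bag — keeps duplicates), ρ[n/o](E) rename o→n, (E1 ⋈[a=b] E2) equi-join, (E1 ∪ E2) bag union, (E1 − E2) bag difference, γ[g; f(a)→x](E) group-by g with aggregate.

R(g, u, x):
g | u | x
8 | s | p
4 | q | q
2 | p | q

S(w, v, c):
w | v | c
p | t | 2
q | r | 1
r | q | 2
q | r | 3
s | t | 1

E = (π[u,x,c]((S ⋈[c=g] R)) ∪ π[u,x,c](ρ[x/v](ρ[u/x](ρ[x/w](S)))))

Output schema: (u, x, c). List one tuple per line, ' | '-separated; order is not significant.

Subexpression sizes:
  S → 5
  R → 3
  (S ⋈[c=g] R) → 2
  π[u,x,c]((S ⋈[c=g] R)) → 2
  S → 5
  ρ[x/w](S) → 5
  ρ[u/x](ρ[x/w](S)) → 5
  ρ[x/v](ρ[u/x](ρ[x/w](S))) → 5
  π[u,x,c](ρ[x/v](ρ[u/x](ρ[x/w](S)))) → 5
  (π[u,x,c]((S ⋈[c=g] R)) ∪ π[u,x,c](ρ[x/v](ρ[u/x](ρ[x/w](S))))) → 7

== RESULT ==
u | x | c
p | q | 2
p | q | 2
p | t | 2
q | r | 1
q | r | 3
r | q | 2
s | t | 1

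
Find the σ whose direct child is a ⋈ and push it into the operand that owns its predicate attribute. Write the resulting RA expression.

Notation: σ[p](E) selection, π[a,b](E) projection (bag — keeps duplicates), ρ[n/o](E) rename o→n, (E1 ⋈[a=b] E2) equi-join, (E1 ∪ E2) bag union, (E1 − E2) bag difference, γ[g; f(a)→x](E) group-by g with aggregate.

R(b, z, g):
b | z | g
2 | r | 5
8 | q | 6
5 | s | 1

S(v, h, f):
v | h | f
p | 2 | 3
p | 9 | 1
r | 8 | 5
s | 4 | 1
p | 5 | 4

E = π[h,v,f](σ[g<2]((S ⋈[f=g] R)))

σ filters on g, owned by the right side.
E' = π[h,v,f]((S ⋈[f=g] σ[g<2](R)))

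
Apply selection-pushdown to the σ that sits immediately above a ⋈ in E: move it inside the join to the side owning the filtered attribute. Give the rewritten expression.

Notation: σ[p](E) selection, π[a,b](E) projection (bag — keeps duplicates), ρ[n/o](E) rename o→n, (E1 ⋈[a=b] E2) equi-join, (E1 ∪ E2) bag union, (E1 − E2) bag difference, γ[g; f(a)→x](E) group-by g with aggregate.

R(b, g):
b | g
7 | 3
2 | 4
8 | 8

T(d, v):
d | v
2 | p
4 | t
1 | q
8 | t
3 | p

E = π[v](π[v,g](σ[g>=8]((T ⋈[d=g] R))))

σ filters on g, owned by the right side.
E' = π[v](π[v,g]((T ⋈[d=g] σ[g>=8](R))))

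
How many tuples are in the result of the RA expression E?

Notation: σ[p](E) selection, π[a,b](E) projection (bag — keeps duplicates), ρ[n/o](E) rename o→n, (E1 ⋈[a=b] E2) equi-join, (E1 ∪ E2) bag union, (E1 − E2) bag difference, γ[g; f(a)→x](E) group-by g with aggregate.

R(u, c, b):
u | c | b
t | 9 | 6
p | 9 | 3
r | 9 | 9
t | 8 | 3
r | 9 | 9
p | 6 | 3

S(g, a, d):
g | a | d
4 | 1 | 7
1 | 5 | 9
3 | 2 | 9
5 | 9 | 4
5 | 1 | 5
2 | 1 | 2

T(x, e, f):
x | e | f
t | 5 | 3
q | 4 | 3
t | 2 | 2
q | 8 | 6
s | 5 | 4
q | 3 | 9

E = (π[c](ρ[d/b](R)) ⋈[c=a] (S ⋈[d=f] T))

Per-node cardinality:
  R → 6
  ρ[d/b](R) → 6
  π[c](ρ[d/b](R)) → 6
  S → 6
  T → 6
  (S ⋈[d=f] T) → 4
  (π[c](ρ[d/b](R)) ⋈[c=a] (S ⋈[d=f] T)) → 4

|E| = 4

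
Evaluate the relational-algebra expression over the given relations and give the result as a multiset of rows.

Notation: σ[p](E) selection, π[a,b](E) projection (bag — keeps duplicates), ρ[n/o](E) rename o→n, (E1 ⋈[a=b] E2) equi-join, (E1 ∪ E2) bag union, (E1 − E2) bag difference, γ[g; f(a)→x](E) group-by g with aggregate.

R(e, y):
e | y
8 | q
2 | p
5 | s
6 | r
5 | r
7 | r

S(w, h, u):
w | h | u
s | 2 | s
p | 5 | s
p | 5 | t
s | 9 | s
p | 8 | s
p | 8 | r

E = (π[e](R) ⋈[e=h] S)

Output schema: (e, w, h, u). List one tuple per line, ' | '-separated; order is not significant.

Stepwise |·|:
  R → 6
  π[e](R) → 6
  S → 6
  (π[e](R) ⋈[e=h] S) → 7

== RESULT ==
e | w | h | u
2 | s | 2 | s
5 | p | 5 | s
5 | p | 5 | s
5 | p | 5 | t
5 | p | 5 | t
8 | p | 8 | r
8 | p | 8 | s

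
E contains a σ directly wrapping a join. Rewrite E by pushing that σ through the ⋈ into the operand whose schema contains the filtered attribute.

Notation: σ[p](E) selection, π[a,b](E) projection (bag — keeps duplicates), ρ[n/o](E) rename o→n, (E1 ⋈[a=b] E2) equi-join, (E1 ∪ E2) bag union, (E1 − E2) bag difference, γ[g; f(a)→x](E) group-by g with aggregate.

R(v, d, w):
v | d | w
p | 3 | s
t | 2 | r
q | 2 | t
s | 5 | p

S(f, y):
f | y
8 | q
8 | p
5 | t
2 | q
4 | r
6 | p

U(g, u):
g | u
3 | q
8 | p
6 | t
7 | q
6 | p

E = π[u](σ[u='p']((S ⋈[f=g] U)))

σ filters on u, owned by the right side.
E' = π[u]((S ⋈[f=g] σ[u='p'](U)))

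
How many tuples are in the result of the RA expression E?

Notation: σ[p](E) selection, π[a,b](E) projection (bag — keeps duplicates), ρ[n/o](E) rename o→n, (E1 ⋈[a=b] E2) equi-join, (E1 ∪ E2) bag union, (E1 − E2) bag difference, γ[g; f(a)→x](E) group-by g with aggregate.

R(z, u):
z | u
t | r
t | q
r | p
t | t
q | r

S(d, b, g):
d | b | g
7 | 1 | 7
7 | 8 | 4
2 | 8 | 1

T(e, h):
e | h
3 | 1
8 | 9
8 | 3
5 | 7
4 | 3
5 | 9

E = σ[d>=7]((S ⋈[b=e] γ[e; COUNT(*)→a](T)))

Row counts bottom-up:
  S → 3
  T → 6
  γ[e; COUNT(*)→a](T) → 4
  (S ⋈[b=e] γ[e; COUNT(*)→a](T)) → 2
  σ[d>=7]((S ⋈[b=e] γ[e; COUNT(*)→a](T))) → 1

|E| = 1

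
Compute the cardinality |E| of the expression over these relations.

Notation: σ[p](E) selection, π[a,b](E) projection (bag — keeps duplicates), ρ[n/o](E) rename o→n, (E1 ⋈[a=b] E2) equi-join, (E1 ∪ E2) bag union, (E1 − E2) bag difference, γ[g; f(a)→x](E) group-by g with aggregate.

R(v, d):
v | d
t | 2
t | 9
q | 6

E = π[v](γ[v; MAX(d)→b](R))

Per-node cardinality:
  R → 3
  γ[v; MAX(d)→b](R) → 2
  π[v](γ[v; MAX(d)→b](R)) → 2

|E| = 2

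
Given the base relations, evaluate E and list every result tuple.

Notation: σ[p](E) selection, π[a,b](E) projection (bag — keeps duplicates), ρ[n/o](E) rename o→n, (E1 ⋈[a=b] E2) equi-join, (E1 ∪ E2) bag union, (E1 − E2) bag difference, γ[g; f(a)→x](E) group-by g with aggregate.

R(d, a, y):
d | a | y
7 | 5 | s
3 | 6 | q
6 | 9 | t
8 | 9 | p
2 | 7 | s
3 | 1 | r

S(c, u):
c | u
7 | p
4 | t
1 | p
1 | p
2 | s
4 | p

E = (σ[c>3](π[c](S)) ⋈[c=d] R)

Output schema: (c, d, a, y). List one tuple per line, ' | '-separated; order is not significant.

Per-node cardinality:
  S → 6
  π[c](S) → 6
  σ[c>3](π[c](S)) → 3
  R → 6
  (σ[c>3](π[c](S)) ⋈[c=d] R) → 1

== RESULT ==
c | d | a | y
7 | 7 | 5 | s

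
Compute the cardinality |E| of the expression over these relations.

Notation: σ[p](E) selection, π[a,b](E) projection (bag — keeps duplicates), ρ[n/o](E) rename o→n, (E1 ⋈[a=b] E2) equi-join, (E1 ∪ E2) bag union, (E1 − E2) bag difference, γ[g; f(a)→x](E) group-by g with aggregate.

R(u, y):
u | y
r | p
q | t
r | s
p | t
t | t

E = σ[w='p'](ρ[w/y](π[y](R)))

Stepwise |·|:
  R → 5
  π[y](R) → 5
  ρ[w/y](π[y](R)) → 5
  σ[w='p'](ρ[w/y](π[y](R))) → 1

|E| = 1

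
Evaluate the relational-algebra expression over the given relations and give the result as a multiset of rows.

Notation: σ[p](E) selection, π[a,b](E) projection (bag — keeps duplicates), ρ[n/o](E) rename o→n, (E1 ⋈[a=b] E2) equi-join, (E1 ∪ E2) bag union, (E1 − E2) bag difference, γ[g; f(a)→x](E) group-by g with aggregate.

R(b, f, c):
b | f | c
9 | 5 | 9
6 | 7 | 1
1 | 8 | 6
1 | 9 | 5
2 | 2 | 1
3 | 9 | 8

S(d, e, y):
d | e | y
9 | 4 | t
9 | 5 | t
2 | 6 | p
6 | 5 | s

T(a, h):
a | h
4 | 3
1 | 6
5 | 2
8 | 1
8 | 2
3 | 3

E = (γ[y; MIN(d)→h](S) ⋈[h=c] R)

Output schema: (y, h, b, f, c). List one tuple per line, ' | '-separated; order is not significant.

Stepwise |·|:
  S → 4
  γ[y; MIN(d)→h](S) → 3
  R → 6
  (γ[y; MIN(d)→h](S) ⋈[h=c] R) → 2

== RESULT ==
y | h | b | f | c
s | 6 | 1 | 8 | 6
t | 9 | 9 | 5 | 9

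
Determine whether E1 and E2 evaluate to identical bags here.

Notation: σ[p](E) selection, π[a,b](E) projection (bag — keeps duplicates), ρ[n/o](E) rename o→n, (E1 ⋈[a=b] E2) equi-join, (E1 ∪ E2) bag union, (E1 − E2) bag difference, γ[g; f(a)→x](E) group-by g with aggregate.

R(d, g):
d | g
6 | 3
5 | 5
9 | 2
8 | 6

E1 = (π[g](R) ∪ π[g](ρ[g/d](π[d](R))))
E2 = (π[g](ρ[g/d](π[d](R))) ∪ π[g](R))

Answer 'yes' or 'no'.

E1 per-node cardinality:
  R → 4
  π[g](R) → 4
  R → 4
  π[d](R) → 4
  ρ[g/d](π[d](R)) → 4
  π[g](ρ[g/d](π[d](R))) → 4
  (π[g](R) ∪ π[g](ρ[g/d](π[d](R)))) → 8
E2 per-node cardinality:
  R → 4
  π[d](R) → 4
  ρ[g/d](π[d](R)) → 4
  π[g](ρ[g/d](π[d](R))) → 4
  R → 4
  π[g](R) → 4
  (π[g](ρ[g/d](π[d](R))) ∪ π[g](R)) → 8

E1 and E2 produce the same multiset:
g
2
3
5
5
6
6
8
9

yes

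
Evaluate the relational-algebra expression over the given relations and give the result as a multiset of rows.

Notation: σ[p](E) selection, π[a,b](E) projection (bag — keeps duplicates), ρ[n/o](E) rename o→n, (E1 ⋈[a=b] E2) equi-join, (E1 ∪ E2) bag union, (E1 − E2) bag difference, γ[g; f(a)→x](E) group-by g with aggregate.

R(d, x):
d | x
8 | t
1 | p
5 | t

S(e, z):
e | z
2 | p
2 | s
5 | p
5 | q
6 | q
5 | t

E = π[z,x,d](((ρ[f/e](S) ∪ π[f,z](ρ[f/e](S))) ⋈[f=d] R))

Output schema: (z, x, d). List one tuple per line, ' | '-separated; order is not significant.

Subexpression sizes:
  S → 6
  ρ[f/e](S) → 6
  S → 6
  ρ[f/e](S) → 6
  π[f,z](ρ[f/e](S)) → 6
  (ρ[f/e](S) ∪ π[f,z](ρ[f/e](S))) → 12
  R → 3
  ((ρ[f/e](S) ∪ π[f,z](ρ[f/e](S))) ⋈[f=d] R) → 6
  π[z,x,d](((ρ[f/e](S) ∪ π[f,z](ρ[f/e](S))) ⋈[f=d] R)) → 6

== RESULT ==
z | x | d
p | t | 5
p | t | 5
q | t | 5
q | t | 5
t | t | 5
t | t | 5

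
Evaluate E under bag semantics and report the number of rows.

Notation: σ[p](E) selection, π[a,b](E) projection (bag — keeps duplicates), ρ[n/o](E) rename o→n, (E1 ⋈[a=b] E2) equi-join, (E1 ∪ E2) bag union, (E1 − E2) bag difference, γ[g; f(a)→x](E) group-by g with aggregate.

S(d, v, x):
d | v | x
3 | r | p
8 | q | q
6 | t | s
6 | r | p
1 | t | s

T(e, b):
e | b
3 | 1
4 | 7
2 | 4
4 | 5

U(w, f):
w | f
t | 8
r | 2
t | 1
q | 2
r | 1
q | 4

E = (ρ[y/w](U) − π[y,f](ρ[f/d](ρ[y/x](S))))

Per-node cardinality:
  U → 6
  ρ[y/w](U) → 6
  S → 5
  ρ[y/x](S) → 5
  ρ[f/d](ρ[y/x](S)) → 5
  π[y,f](ρ[f/d](ρ[y/x](S))) → 5
  (ρ[y/w](U) − π[y,f](ρ[f/d](ρ[y/x](S)))) → 6

|E| = 6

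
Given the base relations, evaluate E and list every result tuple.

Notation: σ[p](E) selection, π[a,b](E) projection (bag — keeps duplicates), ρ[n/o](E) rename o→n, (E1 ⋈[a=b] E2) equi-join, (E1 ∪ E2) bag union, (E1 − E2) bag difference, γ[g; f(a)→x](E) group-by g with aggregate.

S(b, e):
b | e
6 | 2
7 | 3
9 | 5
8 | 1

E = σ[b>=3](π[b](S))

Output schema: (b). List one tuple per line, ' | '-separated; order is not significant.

Subexpression sizes:
  S → 4
  π[b](S) → 4
  σ[b>=3](π[b](S)) → 4

== RESULT ==
b
6
7
8
9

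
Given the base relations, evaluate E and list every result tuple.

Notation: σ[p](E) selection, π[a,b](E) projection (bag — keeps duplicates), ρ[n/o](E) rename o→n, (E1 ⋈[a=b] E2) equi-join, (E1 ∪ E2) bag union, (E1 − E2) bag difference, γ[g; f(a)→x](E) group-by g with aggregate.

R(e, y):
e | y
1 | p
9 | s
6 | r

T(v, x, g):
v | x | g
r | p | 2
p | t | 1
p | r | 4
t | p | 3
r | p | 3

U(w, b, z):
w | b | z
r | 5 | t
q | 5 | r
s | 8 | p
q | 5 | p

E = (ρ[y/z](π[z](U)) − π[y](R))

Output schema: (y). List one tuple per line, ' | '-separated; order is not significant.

Stepwise |·|:
  U → 4
  π[z](U) → 4
  ρ[y/z](π[z](U)) → 4
  R → 3
  π[y](R) → 3
  (ρ[y/z](π[z](U)) − π[y](R)) → 2

== RESULT ==
y
p
t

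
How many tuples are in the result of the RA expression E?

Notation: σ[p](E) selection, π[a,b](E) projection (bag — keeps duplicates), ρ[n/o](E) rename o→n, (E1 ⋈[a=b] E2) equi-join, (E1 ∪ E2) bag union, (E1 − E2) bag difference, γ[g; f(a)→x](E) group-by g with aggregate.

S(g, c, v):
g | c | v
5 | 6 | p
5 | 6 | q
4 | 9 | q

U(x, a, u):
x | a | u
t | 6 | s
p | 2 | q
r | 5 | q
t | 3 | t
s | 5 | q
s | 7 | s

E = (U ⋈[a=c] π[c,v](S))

Subexpression sizes:
  U → 6
  S → 3
  π[c,v](S) → 3
  (U ⋈[a=c] π[c,v](S)) → 2

|E| = 2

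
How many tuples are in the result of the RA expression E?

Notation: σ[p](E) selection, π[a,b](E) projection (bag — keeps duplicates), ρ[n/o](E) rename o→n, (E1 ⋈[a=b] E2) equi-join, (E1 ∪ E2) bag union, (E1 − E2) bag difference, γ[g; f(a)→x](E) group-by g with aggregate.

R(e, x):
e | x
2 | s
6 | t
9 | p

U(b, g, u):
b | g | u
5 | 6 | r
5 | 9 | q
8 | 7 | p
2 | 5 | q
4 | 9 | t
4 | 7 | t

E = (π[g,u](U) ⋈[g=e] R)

Row counts bottom-up:
  U → 6
  π[g,u](U) → 6
  R → 3
  (π[g,u](U) ⋈[g=e] R) → 3

|E| = 3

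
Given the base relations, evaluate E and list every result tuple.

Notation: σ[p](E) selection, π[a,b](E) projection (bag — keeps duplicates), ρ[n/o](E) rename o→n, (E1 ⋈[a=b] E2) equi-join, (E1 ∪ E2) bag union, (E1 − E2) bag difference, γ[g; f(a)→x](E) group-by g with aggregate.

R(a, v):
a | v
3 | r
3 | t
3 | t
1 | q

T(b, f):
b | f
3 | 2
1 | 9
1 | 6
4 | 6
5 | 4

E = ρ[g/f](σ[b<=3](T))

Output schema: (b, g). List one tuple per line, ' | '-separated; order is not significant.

Row counts bottom-up:
  T → 5
  σ[b<=3](T) → 3
  ρ[g/f](σ[b<=3](T)) → 3

== RESULT ==
b | g
1 | 6
1 | 9
3 | 2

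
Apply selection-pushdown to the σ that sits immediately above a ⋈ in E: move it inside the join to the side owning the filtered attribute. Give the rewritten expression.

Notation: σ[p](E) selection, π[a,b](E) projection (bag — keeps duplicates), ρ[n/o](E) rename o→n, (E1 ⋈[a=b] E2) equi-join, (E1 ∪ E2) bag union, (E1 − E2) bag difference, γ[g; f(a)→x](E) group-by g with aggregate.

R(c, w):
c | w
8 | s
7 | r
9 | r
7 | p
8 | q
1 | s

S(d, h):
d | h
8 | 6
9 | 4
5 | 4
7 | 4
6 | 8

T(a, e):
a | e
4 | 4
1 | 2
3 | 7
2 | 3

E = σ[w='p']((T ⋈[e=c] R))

σ filters on w, owned by the right side.
E' = (T ⋈[e=c] σ[w='p'](R))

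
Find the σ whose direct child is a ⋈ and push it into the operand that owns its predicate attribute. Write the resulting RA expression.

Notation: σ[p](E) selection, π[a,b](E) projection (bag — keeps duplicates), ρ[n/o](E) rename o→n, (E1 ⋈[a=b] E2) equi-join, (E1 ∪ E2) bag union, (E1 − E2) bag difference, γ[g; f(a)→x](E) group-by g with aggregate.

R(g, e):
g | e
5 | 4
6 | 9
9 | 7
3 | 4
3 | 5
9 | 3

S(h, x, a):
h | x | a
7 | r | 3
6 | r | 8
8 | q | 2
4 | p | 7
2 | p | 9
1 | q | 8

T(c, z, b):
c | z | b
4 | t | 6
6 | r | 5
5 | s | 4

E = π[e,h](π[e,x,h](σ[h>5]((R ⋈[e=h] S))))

σ filters on h, owned by the right side.
E' = π[e,h](π[e,x,h]((R ⋈[e=h] σ[h>5](S))))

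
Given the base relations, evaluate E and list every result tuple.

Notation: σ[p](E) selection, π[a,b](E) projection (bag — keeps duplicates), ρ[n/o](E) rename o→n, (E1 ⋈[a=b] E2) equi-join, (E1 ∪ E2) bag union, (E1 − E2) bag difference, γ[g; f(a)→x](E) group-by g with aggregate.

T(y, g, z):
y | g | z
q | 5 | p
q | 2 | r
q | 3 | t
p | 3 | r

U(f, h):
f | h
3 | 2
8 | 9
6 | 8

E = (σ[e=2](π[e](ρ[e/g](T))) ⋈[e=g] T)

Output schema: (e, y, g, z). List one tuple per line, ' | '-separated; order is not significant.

Row counts bottom-up:
  T → 4
  ρ[e/g](T) → 4
  π[e](ρ[e/g](T)) → 4
  σ[e=2](π[e](ρ[e/g](T))) → 1
  T → 4
  (σ[e=2](π[e](ρ[e/g](T))) ⋈[e=g] T) → 1

== RESULT ==
e | y | g | z
2 | q | 2 | r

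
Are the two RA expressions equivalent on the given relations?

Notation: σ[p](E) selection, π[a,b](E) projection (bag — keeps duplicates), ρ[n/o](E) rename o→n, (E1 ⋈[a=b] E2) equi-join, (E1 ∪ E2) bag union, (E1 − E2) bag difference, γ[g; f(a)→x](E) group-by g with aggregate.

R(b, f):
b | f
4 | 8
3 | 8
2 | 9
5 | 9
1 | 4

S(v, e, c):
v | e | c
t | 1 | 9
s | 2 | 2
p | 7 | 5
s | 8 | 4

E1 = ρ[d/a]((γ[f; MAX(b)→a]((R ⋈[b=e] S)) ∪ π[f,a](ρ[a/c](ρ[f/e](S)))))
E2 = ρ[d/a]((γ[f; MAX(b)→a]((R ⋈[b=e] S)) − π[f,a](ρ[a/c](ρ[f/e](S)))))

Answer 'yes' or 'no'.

E1 per-node cardinality:
  R → 5
  S → 4
  (R ⋈[b=e] S) → 2
  γ[f; MAX(b)→a]((R ⋈[b=e] S)) → 2
  S → 4
  ρ[f/e](S) → 4
  ρ[a/c](ρ[f/e](S)) → 4
  π[f,a](ρ[a/c](ρ[f/e](S))) → 4
  (γ[f; MAX(b)→a]((R ⋈[b=e] S)) ∪ π[f,a](ρ[a/c](ρ[f/e](S)))) → 6
  ρ[d/a]((γ[f; MAX(b)→a]((R ⋈[b=e] S)) ∪ π[f,a](ρ[a/c](ρ[f/e](S))))) → 6
E2 per-node cardinality:
  R → 5
  S → 4
  (R ⋈[b=e] S) → 2
  γ[f; MAX(b)→a]((R ⋈[b=e] S)) → 2
  S → 4
  ρ[f/e](S) → 4
  ρ[a/c](ρ[f/e](S)) → 4
  π[f,a](ρ[a/c](ρ[f/e](S))) → 4
  (γ[f; MAX(b)→a]((R ⋈[b=e] S)) − π[f,a](ρ[a/c](ρ[f/e](S)))) → 2
  ρ[d/a]((γ[f; MAX(b)→a]((R ⋈[b=e] S)) − π[f,a](ρ[a/c](ρ[f/e](S))))) → 2

E1 result:
f | d
1 | 9
2 | 2
4 | 1
7 | 5
8 | 4
9 | 2
E2 result:
f | d
4 | 1
9 | 2
Witness: (1, 9) appears 1× in E1 but 0× in E2.

no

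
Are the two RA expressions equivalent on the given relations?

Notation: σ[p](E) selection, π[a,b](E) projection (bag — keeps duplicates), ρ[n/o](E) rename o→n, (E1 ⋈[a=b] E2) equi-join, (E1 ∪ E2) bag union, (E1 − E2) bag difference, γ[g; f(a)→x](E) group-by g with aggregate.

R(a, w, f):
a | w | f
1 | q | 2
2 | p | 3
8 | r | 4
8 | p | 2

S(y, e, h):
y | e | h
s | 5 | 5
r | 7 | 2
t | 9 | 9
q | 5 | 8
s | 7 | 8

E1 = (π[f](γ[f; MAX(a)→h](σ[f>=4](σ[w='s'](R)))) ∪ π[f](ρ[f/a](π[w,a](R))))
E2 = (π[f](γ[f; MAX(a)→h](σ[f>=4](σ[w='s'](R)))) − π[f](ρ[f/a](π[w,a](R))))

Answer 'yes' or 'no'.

E1 row counts bottom-up:
  R → 4
  σ[w='s'](R) → 0
  σ[f>=4](σ[w='s'](R)) → 0
  γ[f; MAX(a)→h](σ[f>=4](σ[w='s'](R))) → 0
  π[f](γ[f; MAX(a)→h](σ[f>=4](σ[w='s'](R)))) → 0
  R → 4
  π[w,a](R) → 4
  ρ[f/a](π[w,a](R)) → 4
  π[f](ρ[f/a](π[w,a](R))) → 4
  (π[f](γ[f; MAX(a)→h](σ[f>=4](σ[w='s'](R)))) ∪ π[f](ρ[f/a](π[w,a](R)))) → 4
E2 row counts bottom-up:
  R → 4
  σ[w='s'](R) → 0
  σ[f>=4](σ[w='s'](R)) → 0
  γ[f; MAX(a)→h](σ[f>=4](σ[w='s'](R))) → 0
  π[f](γ[f; MAX(a)→h](σ[f>=4](σ[w='s'](R)))) → 0
  R → 4
  π[w,a](R) → 4
  ρ[f/a](π[w,a](R)) → 4
  π[f](ρ[f/a](π[w,a](R))) → 4
  (π[f](γ[f; MAX(a)→h](σ[f>=4](σ[w='s'](R)))) − π[f](ρ[f/a](π[w,a](R)))) → 0

E1 result:
f
1
2
8
8
E2 result:
f
(0 rows)
Witness: (1,) appears 1× in E1 but 0× in E2.

no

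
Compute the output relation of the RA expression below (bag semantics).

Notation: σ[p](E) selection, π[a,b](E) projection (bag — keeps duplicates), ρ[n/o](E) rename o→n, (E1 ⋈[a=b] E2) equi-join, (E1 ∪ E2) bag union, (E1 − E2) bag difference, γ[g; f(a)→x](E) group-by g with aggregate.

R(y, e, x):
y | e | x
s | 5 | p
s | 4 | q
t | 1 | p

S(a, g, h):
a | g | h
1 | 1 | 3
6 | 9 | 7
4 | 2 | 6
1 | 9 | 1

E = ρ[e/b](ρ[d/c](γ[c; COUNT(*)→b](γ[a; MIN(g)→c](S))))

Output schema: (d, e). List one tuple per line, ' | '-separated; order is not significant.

Subexpression sizes:
  S → 4
  γ[a; MIN(g)→c](S) → 3
  γ[c; COUNT(*)→b](γ[a; MIN(g)→c](S)) → 3
  ρ[d/c](γ[c; COUNT(*)→b](γ[a; MIN(g)→c](S))) → 3
  ρ[e/b](ρ[d/c](γ[c; COUNT(*)→b](γ[a; MIN(g)→c](S)))) → 3

== RESULT ==
d | e
1 | 1
2 | 1
9 | 1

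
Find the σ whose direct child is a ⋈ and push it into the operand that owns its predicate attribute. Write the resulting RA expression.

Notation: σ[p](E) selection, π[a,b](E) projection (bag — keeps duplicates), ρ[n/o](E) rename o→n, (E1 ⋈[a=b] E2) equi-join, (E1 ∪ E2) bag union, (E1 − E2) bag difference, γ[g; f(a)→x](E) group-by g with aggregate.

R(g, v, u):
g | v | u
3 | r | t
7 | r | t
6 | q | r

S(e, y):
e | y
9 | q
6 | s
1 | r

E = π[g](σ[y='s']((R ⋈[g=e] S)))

σ filters on y, owned by the right side.
E' = π[g]((R ⋈[g=e] σ[y='s'](S)))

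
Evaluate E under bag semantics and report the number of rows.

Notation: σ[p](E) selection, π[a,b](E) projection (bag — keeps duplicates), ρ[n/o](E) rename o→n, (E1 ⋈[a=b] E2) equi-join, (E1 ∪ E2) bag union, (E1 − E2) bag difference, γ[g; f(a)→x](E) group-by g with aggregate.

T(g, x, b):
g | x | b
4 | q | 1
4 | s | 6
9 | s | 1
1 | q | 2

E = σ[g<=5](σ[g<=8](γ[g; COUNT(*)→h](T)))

Stepwise |·|:
  T → 4
  γ[g; COUNT(*)→h](T) → 3
  σ[g<=8](γ[g; COUNT(*)→h](T)) → 2
  σ[g<=5](σ[g<=8](γ[g; COUNT(*)→h](T))) → 2

|E| = 2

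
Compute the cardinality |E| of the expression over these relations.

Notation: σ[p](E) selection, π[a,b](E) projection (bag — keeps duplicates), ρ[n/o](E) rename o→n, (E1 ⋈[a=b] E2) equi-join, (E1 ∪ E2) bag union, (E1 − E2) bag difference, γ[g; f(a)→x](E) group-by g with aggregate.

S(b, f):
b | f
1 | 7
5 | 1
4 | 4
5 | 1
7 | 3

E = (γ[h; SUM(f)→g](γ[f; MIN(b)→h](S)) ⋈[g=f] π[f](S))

Stepwise |·|:
  S → 5
  γ[f; MIN(b)→h](S) → 4
  γ[h; SUM(f)→g](γ[f; MIN(b)→h](S)) → 4
  S → 5
  π[f](S) → 5
  (γ[h; SUM(f)→g](γ[f; MIN(b)→h](S)) ⋈[g=f] π[f](S)) → 5

|E| = 5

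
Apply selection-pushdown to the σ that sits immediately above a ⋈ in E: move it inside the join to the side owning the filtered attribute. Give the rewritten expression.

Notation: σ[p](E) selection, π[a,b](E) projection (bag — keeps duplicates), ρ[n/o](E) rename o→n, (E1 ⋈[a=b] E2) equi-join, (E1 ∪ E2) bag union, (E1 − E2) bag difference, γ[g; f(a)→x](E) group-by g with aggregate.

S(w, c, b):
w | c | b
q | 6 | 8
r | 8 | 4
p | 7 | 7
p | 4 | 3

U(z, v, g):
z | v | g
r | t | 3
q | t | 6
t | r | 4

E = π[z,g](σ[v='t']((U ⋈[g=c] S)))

σ filters on v, owned by the left side.
E' = π[z,g]((σ[v='t'](U) ⋈[g=c] S))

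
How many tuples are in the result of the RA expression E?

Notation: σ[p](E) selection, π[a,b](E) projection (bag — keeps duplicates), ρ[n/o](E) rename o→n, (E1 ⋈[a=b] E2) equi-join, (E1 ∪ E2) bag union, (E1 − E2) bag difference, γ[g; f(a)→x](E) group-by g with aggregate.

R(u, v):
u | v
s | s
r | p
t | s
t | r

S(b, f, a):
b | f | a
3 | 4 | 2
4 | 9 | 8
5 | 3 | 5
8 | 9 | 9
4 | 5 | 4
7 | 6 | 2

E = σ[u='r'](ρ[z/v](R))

Row counts bottom-up:
  R → 4
  ρ[z/v](R) → 4
  σ[u='r'](ρ[z/v](R)) → 1

|E| = 1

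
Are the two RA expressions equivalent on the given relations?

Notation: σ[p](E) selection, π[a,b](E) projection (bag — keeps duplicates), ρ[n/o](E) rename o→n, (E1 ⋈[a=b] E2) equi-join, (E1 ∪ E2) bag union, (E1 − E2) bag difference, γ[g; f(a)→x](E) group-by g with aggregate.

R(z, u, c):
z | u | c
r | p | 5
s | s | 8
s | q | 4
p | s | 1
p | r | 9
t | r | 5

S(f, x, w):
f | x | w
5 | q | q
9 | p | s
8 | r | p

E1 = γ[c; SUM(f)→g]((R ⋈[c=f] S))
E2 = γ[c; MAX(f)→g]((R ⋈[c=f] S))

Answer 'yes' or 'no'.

E1 subexpression sizes:
  R → 6
  S → 3
  (R ⋈[c=f] S) → 4
  γ[c; SUM(f)→g]((R ⋈[c=f] S)) → 3
E2 subexpression sizes:
  R → 6
  S → 3
  (R ⋈[c=f] S) → 4
  γ[c; MAX(f)→g]((R ⋈[c=f] S)) → 3

E1 result:
c | g
5 | 10
8 | 8
9 | 9
E2 result:
c | g
5 | 5
8 | 8
9 | 9
Witness: (5, 10) appears 1× in E1 but 0× in E2.

no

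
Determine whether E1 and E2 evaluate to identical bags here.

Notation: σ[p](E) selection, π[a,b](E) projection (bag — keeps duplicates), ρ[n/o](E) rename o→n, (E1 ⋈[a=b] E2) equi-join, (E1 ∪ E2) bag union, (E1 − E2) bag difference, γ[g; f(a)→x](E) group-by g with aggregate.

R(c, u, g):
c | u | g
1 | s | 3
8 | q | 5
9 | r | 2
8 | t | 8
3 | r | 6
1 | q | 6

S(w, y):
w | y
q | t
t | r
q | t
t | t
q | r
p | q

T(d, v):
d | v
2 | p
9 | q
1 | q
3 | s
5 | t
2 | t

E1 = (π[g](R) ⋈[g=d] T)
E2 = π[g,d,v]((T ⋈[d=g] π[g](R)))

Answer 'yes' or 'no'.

E1 per-node cardinality:
  R → 6
  π[g](R) → 6
  T → 6
  (π[g](R) ⋈[g=d] T) → 4
E2 per-node cardinality:
  T → 6
  R → 6
  π[g](R) → 6
  (T ⋈[d=g] π[g](R)) → 4
  π[g,d,v]((T ⋈[d=g] π[g](R))) → 4

E1 and E2 produce the same multiset:
g | d | v
2 | 2 | p
2 | 2 | t
3 | 3 | s
5 | 5 | t

yes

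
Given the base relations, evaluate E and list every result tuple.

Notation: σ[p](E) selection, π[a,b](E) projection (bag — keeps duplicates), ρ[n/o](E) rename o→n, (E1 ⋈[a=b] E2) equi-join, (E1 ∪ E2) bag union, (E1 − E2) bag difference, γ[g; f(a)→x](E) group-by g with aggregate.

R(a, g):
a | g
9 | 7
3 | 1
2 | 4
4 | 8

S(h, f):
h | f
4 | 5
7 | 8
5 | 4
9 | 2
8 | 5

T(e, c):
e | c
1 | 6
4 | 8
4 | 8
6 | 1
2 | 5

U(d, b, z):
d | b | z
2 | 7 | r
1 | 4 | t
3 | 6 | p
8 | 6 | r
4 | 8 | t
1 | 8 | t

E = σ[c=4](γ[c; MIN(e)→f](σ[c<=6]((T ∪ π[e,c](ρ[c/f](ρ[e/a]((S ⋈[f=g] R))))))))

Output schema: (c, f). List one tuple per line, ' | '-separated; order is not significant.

Stepwise |·|:
  T → 5
  S → 5
  R → 4
  (S ⋈[f=g] R) → 2
  ρ[e/a]((S ⋈[f=g] R)) → 2
  ρ[c/f](ρ[e/a]((S ⋈[f=g] R))) → 2
  π[e,c](ρ[c/f](ρ[e/a]((S ⋈[f=g] R)))) → 2
  (T ∪ π[e,c](ρ[c/f](ρ[e/a]((S ⋈[f=g] R))))) → 7
  σ[c<=6]((T ∪ π[e,c](ρ[c/f](ρ[e/a]((S ⋈[f=g] R)))))) → 4
  γ[c; MIN(e)→f](σ[c<=6]((T ∪ π[e,c](ρ[c/f](ρ[e/a]((S ⋈[f=g] R))))))) → 4
  σ[c=4](γ[c; MIN(e)→f](σ[c<=6]((T ∪ π[e,c](ρ[c/f](ρ[e/a]((S ⋈[f=g] R)))))))) → 1

== RESULT ==
c | f
4 | 2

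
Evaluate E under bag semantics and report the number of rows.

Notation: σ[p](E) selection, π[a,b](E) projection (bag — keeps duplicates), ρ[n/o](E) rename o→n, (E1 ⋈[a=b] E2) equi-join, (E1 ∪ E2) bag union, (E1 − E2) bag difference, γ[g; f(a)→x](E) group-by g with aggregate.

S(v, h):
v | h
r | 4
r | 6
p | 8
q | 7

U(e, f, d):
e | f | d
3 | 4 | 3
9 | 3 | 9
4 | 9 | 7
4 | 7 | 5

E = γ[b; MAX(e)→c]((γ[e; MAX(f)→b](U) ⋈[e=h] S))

Per-node cardinality:
  U → 4
  γ[e; MAX(f)→b](U) → 3
  S → 4
  (γ[e; MAX(f)→b](U) ⋈[e=h] S) → 1
  γ[b; MAX(e)→c]((γ[e; MAX(f)→b](U) ⋈[e=h] S)) → 1

|E| = 1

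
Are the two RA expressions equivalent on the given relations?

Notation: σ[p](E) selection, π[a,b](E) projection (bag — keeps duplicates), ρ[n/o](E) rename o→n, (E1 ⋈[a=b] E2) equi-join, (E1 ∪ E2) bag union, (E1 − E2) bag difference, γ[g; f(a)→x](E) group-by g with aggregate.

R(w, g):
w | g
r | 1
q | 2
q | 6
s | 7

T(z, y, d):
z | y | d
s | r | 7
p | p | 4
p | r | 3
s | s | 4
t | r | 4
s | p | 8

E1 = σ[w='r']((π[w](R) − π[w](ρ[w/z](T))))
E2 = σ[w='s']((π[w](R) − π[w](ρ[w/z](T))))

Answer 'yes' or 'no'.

E1 subexpression sizes:
  R → 4
  π[w](R) → 4
  T → 6
  ρ[w/z](T) → 6
  π[w](ρ[w/z](T)) → 6
  (π[w](R) − π[w](ρ[w/z](T))) → 3
  σ[w='r']((π[w](R) − π[w](ρ[w/z](T)))) → 1
E2 subexpression sizes:
  R → 4
  π[w](R) → 4
  T → 6
  ρ[w/z](T) → 6
  π[w](ρ[w/z](T)) → 6
  (π[w](R) − π[w](ρ[w/z](T))) → 3
  σ[w='s']((π[w](R) − π[w](ρ[w/z](T)))) → 0

E1 result:
w
r
E2 result:
w
(0 rows)
Witness: ('r',) appears 1× in E1 but 0× in E2.

no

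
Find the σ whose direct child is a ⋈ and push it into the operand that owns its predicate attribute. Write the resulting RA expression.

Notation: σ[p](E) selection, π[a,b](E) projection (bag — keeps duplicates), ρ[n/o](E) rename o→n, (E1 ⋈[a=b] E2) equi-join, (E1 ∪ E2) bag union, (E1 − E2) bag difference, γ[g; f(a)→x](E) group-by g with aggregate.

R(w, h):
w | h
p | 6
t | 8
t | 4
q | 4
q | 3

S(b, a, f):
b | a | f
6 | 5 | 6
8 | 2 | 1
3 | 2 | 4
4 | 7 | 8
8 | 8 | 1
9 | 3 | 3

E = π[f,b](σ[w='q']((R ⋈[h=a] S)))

σ filters on w, owned by the left side.
E' = π[f,b]((σ[w='q'](R) ⋈[h=a] S))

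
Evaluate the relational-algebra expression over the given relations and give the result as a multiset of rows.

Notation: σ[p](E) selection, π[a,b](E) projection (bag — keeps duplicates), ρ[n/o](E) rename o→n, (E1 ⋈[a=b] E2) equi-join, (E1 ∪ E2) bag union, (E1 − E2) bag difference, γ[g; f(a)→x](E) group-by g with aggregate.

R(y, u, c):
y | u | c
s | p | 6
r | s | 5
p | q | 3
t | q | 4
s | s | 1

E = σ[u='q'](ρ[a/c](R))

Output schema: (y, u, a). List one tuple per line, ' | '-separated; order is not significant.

Per-node cardinality:
  R → 5
  ρ[a/c](R) → 5
  σ[u='q'](ρ[a/c](R)) → 2

== RESULT ==
y | u | a
p | q | 3
t | q | 4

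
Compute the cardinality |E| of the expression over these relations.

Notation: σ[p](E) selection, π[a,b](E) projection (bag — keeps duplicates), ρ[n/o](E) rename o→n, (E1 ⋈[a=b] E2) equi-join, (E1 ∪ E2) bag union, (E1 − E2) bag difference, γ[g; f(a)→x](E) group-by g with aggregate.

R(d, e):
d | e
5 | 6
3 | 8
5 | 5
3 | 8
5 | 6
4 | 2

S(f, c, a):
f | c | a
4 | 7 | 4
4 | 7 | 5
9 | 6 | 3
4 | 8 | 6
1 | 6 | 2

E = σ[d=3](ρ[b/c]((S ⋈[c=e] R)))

Subexpression sizes:
  S → 5
  R → 6
  (S ⋈[c=e] R) → 6
  ρ[b/c]((S ⋈[c=e] R)) → 6
  σ[d=3](ρ[b/c]((S ⋈[c=e] R))) → 2

|E| = 2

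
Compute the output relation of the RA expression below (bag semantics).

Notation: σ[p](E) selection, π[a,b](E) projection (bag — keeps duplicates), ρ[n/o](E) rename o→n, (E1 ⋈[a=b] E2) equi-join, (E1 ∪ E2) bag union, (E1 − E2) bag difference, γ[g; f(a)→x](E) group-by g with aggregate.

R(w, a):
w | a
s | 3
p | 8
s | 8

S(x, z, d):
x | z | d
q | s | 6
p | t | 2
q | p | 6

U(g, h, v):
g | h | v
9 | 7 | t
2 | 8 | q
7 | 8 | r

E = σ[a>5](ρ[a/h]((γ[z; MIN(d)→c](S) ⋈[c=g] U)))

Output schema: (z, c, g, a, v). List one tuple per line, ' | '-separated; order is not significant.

Subexpression sizes:
  S → 3
  γ[z; MIN(d)→c](S) → 3
  U → 3
  (γ[z; MIN(d)→c](S) ⋈[c=g] U) → 1
  ρ[a/h]((γ[z; MIN(d)→c](S) ⋈[c=g] U)) → 1
  σ[a>5](ρ[a/h]((γ[z; MIN(d)→c](S) ⋈[c=g] U))) → 1

== RESULT ==
z | c | g | a | v
t | 2 | 2 | 8 | q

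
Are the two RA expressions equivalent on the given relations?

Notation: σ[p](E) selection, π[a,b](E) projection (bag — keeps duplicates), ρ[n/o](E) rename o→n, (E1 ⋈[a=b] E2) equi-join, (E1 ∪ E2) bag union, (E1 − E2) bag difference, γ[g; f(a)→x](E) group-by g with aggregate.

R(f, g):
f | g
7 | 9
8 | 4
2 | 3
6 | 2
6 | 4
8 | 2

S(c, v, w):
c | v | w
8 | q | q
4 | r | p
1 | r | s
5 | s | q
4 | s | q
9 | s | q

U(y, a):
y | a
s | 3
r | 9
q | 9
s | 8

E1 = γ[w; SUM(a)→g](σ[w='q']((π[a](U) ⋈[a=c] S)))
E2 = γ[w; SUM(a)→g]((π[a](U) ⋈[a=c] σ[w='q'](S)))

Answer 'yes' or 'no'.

E1 stepwise |·|:
  U → 4
  π[a](U) → 4
  S → 6
  (π[a](U) ⋈[a=c] S) → 3
  σ[w='q']((π[a](U) ⋈[a=c] S)) → 3
  γ[w; SUM(a)→g](σ[w='q']((π[a](U) ⋈[a=c] S))) → 1
E2 stepwise |·|:
  U → 4
  π[a](U) → 4
  S → 6
  σ[w='q'](S) → 4
  (π[a](U) ⋈[a=c] σ[w='q'](S)) → 3
  γ[w; SUM(a)→g]((π[a](U) ⋈[a=c] σ[w='q'](S))) → 1

E1 and E2 produce the same multiset:
w | g
q | 26

yes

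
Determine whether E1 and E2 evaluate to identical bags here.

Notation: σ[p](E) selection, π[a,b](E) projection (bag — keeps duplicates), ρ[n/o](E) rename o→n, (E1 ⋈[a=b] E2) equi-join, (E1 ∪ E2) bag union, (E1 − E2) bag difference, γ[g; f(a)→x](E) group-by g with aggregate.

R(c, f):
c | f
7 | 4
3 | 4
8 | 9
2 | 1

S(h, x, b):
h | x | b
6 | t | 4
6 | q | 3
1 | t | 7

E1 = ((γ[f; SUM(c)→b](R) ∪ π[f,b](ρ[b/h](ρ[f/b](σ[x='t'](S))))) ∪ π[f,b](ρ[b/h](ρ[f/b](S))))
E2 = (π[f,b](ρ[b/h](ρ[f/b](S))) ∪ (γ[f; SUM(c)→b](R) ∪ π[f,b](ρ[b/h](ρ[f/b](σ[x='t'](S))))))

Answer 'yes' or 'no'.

E1 per-node cardinality:
  R → 4
  γ[f; SUM(c)→b](R) → 3
  S → 3
  σ[x='t'](S) → 2
  ρ[f/b](σ[x='t'](S)) → 2
  ρ[b/h](ρ[f/b](σ[x='t'](S))) → 2
  π[f,b](ρ[b/h](ρ[f/b](σ[x='t'](S)))) → 2
  (γ[f; SUM(c)→b](R) ∪ π[f,b](ρ[b/h](ρ[f/b](σ[x='t'](S))))) → 5
  S → 3
  ρ[f/b](S) → 3
  ρ[b/h](ρ[f/b](S)) → 3
  π[f,b](ρ[b/h](ρ[f/b](S))) → 3
  ((γ[f; SUM(c)→b](R) ∪ π[f,b](ρ[b/h](ρ[f/b](σ[x='t'](S))))) ∪ π[f,b](ρ[b/h](ρ[f/b](S)))) → 8
E2 per-node cardinality:
  S → 3
  ρ[f/b](S) → 3
  ρ[b/h](ρ[f/b](S)) → 3
  π[f,b](ρ[b/h](ρ[f/b](S))) → 3
  R → 4
  γ[f; SUM(c)→b](R) → 3
  S → 3
  σ[x='t'](S) → 2
  ρ[f/b](σ[x='t'](S)) → 2
  ρ[b/h](ρ[f/b](σ[x='t'](S))) → 2
  π[f,b](ρ[b/h](ρ[f/b](σ[x='t'](S)))) → 2
  (γ[f; SUM(c)→b](R) ∪ π[f,b](ρ[b/h](ρ[f/b](σ[x='t'](S))))) → 5
  (π[f,b](ρ[b/h](ρ[f/b](S))) ∪ (γ[f; SUM(c)→b](R) ∪ π[f,b](ρ[b/h](ρ[f/b](σ[x='t'](S)))))) → 8

E1 and E2 produce the same multiset:
f | b
1 | 2
3 | 6
4 | 6
4 | 6
4 | 10
7 | 1
7 | 1
9 | 8

yes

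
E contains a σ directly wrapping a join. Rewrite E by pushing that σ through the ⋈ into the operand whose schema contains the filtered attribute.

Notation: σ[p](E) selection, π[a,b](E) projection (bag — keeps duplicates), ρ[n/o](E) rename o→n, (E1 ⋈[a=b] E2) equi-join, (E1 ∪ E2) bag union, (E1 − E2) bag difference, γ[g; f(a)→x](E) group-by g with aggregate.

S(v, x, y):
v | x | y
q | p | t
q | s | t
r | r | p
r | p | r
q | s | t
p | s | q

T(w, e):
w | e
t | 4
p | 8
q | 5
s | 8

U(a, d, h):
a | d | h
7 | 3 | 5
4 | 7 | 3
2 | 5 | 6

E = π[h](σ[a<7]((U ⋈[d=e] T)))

σ filters on a, owned by the left side.
E' = π[h]((σ[a<7](U) ⋈[d=e] T))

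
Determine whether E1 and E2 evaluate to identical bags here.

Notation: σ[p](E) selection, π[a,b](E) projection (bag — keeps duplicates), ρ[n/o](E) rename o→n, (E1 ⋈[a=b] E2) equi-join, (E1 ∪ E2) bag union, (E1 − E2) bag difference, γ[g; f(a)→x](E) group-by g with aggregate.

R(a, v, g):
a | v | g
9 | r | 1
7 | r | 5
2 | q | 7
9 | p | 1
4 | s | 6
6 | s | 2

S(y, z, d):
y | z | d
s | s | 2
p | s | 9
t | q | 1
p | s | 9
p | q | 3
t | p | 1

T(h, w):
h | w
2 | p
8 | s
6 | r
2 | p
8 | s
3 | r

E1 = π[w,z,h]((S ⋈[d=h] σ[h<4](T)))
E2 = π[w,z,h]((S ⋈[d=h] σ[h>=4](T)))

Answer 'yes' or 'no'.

E1 stepwise |·|:
  S → 6
  T → 6
  σ[h<4](T) → 3
  (S ⋈[d=h] σ[h<4](T)) → 3
  π[w,z,h]((S ⋈[d=h] σ[h<4](T))) → 3
E2 stepwise |·|:
  S → 6
  T → 6
  σ[h>=4](T) → 3
  (S ⋈[d=h] σ[h>=4](T)) → 0
  π[w,z,h]((S ⋈[d=h] σ[h>=4](T))) → 0

E1 result:
w | z | h
p | s | 2
p | s | 2
r | q | 3
E2 result:
w | z | h
(0 rows)
Witness: ('p', 's', 2) appears 2× in E1 but 0× in E2.

no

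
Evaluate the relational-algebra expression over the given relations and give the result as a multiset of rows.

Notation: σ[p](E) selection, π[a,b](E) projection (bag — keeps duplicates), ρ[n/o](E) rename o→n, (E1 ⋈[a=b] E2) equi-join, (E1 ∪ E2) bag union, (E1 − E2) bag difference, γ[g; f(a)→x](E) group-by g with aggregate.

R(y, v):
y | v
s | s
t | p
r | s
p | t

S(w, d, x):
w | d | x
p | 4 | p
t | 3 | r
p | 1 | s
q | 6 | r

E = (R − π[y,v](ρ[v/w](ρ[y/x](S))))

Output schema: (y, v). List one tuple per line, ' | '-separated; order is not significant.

Row counts bottom-up:
  R → 4
  S → 4
  ρ[y/x](S) → 4
  ρ[v/w](ρ[y/x](S)) → 4
  π[y,v](ρ[v/w](ρ[y/x](S))) → 4
  (R − π[y,v](ρ[v/w](ρ[y/x](S)))) → 4

== RESULT ==
y | v
p | t
r | s
s | s
t | p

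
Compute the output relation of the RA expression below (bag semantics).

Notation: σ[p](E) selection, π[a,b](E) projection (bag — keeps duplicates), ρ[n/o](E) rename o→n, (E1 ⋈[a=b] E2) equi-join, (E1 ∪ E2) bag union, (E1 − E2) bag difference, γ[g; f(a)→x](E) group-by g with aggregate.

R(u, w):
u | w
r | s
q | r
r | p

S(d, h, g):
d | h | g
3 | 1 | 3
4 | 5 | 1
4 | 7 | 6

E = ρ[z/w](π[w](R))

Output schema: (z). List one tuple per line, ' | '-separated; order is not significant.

Stepwise |·|:
  R → 3
  π[w](R) → 3
  ρ[z/w](π[w](R)) → 3

== RESULT ==
z
p
r
s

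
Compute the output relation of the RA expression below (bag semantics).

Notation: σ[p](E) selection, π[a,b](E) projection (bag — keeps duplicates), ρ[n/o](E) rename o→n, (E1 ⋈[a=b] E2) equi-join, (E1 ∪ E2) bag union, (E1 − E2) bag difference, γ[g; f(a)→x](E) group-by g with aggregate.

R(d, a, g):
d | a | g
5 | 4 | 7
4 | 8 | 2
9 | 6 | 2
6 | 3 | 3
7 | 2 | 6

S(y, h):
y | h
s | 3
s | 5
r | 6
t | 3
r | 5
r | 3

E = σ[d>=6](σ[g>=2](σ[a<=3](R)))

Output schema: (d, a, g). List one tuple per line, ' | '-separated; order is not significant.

Row counts bottom-up:
  R → 5
  σ[a<=3](R) → 2
  σ[g>=2](σ[a<=3](R)) → 2
  σ[d>=6](σ[g>=2](σ[a<=3](R))) → 2

== RESULT ==
d | a | g
6 | 3 | 3
7 | 2 | 6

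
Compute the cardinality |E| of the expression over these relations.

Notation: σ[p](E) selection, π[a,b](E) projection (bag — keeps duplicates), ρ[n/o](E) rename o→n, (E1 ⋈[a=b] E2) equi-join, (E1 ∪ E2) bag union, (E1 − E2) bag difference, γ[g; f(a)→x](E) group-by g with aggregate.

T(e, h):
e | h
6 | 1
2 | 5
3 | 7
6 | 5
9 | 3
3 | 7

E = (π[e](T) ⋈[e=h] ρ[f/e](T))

Stepwise |·|:
  T → 6
  π[e](T) → 6
  T → 6
  ρ[f/e](T) → 6
  (π[e](T) ⋈[e=h] ρ[f/e](T)) → 2

|E| = 2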